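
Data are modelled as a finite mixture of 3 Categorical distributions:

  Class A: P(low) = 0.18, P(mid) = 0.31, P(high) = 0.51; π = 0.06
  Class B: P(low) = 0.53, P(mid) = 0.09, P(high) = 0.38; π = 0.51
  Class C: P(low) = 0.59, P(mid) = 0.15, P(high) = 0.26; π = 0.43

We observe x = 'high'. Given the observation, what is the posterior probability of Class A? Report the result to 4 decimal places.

Apply Bayes' rule: the posterior for each component is proportional to its prior times its likelihood at x.
Categorical probabilities:
  L_A = 0.51
  L_B = 0.38
  L_C = 0.26
Unnormalised posteriors:
  P(Z=A)·L_A = 0.06 × 0.51 = 0.0306
  P(Z=B)·L_B = 0.51 × 0.38 = 0.1938
  P(Z=C)·L_C = 0.43 × 0.26 = 0.1118
Sum: 0.0306 + 0.1938 + 0.1118 = 0.3362
P(Class A | the observation) = 0.0306 / 0.3362 ≈ 0.0910

0.0910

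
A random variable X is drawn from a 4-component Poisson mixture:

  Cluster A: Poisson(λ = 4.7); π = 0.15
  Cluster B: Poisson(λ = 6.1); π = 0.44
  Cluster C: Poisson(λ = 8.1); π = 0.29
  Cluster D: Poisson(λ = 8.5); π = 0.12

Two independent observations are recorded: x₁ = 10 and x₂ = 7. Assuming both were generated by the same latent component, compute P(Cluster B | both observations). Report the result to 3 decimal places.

Apply Bayes' rule: the posterior for each component is proportional to its prior times its likelihood at x.
Since both observations come from the same component, the likelihood for component k is f_k(x₁)·f_k(x₂).
  f_A = [0.0131835] × [0.0914261] = 0.00120532
  f_B = [0.0440899] × [0.139856] = 0.00616625
  f_C = [0.101696] × [0.137778] = 0.0140114
  f_D = [0.110388] × [0.129419] = 0.0142864
Unnormalised posteriors:
  P(Z=A)·f_A = 0.15 × 0.00120532 = 0.000180798
  P(Z=B)·f_B = 0.44 × 0.00616625 = 0.00271315
  P(Z=C)·f_C = 0.29 × 0.0140114 = 0.0040633
  P(Z=D)·f_D = 0.12 × 0.0142864 = 0.00171436
Sum: 0.000180798 + 0.00271315 + 0.0040633 + 0.00171436 = 0.00867161
Responsibility of Cluster B: 0.00271315 / 0.00867161 ≈ 0.313

0.313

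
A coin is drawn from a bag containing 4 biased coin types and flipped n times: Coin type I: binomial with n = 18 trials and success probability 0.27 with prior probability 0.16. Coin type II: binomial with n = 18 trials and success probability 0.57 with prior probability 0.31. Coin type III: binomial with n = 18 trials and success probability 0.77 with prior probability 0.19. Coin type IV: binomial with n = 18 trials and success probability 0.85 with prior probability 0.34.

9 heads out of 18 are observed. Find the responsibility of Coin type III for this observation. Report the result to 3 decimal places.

0.030

P(component k | x) = P(Z=k)·f_k(x) / marginal(x), where marginal(x) = Σ_j P(Z=j)·f_j(x).
Evaluate each component's likelihood at the observed value:
  p_I = C(18,9)·0.27^9·0.73^9 = 48620·7.6256e-06·0.0588716 = 0.021827
  p_II = C(18,9)·0.57^9·0.43^9 = 48620·0.00635146·0.000502593 = 0.155205
  p_III = C(18,9)·0.77^9·0.23^9 = 48620·0.0951517·1.80115e-06 = 0.00833263
  p_IV = C(18,9)·0.85^9·0.15^9 = 48620·0.231617·3.84434e-08 = 0.000432919
Prior × likelihood for each component:
  P(Z=I)·p_I = 0.16 × 0.021827 = 0.00349232
  P(Z=II)·p_II = 0.31 × 0.155205 = 0.0481134
  P(Z=III)·p_III = 0.19 × 0.00833263 = 0.0015832
  P(Z=IV)·p_IV = 0.34 × 0.000432919 = 0.000147192
Sum: 0.00349232 + 0.0481134 + 0.0015832 + 0.000147192 = 0.0533362
P(Coin type III | 9 heads out of 18) = 0.0015832 / 0.0533362 ≈ 0.030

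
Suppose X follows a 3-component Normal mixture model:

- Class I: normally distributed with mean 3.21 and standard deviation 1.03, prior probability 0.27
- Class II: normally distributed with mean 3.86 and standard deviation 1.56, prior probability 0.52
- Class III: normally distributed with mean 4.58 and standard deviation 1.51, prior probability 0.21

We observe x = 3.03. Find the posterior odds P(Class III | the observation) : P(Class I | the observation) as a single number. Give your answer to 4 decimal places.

The posterior odds equal the prior odds times the likelihood ratio: (P(Z=i)/P(Z=j))·(f_i(x)/f_j(x)).
Normal densities:
  p_I = (1/(1.03·√(2π)))·exp(−(3.03−3.21)²/(2·1.03²)) = 0.387323·exp(-0.01527) = 0.381453
  p_II = (1/(1.56·√(2π)))·exp(−(3.03−3.86)²/(2·1.56²)) = 0.255732·exp(-0.14154) = 0.221981
  p_III = (1/(1.51·√(2π)))·exp(−(3.03−4.58)²/(2·1.51²)) = 0.264200·exp(-0.52684) = 0.156002
Posterior odds = (P(Z=III)·p_III) / (P(Z=I)·p_I) = (0.21·0.156002) / (0.27·0.381453) = 0.0327603 / 0.102992 ≈ 0.3181

0.3181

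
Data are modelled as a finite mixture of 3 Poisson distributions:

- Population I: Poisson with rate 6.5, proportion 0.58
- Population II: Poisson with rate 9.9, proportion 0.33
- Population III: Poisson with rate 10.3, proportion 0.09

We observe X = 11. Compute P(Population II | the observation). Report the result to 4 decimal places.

P(component k | x) = w_k·f_k(x) / marginal(x), where marginal(x) = Σ_j w_j·f_j(x).
Component likelihoods at x = 11:
  p_I = e^(−6.5)·6.5^11/11! = 0.0329592
  p_II = e^(−9.9)·9.9^11/11! = 0.112542
  p_III = e^(−10.3)·10.3^11/11! = 0.116633
Unnormalised posteriors:
  w_I·p_I = 0.58 × 0.0329592 = 0.0191164
  w_II·p_II = 0.33 × 0.112542 = 0.037139
  w_III·p_III = 0.09 × 0.116633 = 0.0104969
Normaliser: 0.0191164 + 0.037139 + 0.0104969 = 0.0667523
P(Population II | 11) = 0.037139 / 0.0667523 ≈ 0.5564

0.5564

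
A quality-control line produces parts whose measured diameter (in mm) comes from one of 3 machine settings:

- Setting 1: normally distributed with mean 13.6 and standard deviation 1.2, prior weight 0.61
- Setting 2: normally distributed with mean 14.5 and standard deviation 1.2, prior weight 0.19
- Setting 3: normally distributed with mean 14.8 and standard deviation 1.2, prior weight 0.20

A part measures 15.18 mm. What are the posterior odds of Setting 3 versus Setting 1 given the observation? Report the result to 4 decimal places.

The posterior odds equal the prior odds times the likelihood ratio: (P(Z=i)/P(Z=j))·(f_i(x)/f_j(x)).
Evaluate each component's likelihood at the observed value:
  p_1 = 0.139727
  p_2 = 0.283139
  p_3 = 0.316194
Posterior odds = (P(Z=3)·p_3) / (P(Z=1)·p_1) = (0.20·0.316194) / (0.61·0.139727) = 0.0632388 / 0.0852334 ≈ 0.7419

0.7419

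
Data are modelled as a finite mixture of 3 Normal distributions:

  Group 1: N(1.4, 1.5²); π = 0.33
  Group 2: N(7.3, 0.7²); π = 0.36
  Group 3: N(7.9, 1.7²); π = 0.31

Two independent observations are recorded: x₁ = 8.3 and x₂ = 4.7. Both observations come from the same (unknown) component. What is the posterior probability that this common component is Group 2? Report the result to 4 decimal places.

0.0148

Apply Bayes' rule: the posterior for each component is proportional to its prior times its likelihood at x.
Since both observations come from the same component, the likelihood for component k is f_k(x₁)·f_k(x₂).
  f_1 = [(1/(1.5·√(2π)))·exp(−(8.3−1.4)²/(2·1.5²)) = 0.265962·exp(-10.58000) = 6.76057e-06] × [0.0236497] = 1.59886e-07
  f_2 = [(1/(0.7·√(2π)))·exp(−(8.3−7.3)²/(2·0.7²)) = 0.569918·exp(-1.02041) = 0.205426] × [0.000575528] = 0.000118228
  f_3 = [(1/(1.7·√(2π)))·exp(−(8.3−7.9)²/(2·1.7²)) = 0.234672·exp(-0.02768) = 0.228265] × [0.0399074] = 0.00910946
Weight by the priors:
  π_1·f_1 = 0.33 × 1.59886e-07 = 5.27622e-08
  π_2·f_2 = 0.36 × 0.000118228 = 4.25621e-05
  π_3·f_3 = 0.31 × 0.00910946 = 0.00282393
Normaliser: 5.27622e-08 + 4.25621e-05 + 0.00282393 = 0.00286655
Responsibility of Group 2: 4.25621e-05 / 0.00286655 ≈ 0.0148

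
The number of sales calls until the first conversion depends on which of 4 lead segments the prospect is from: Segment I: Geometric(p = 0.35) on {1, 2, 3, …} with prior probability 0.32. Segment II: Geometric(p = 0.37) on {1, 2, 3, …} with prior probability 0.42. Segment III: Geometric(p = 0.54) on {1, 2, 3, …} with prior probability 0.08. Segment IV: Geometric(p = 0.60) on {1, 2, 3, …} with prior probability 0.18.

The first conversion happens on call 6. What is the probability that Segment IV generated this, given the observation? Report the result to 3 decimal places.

The responsibility of component k is w_k f_k(x) divided by Σ_j w_j f_j(x).
Component likelihoods at x = 6:
  p_I = 0.0406102
  p_II = 0.0367202
  p_III = 0.011122
  p_IV = 0.006144
Unnormalised posteriors:
  w_I·p_I = 0.32 × 0.0406102 = 0.0129953
  w_II·p_II = 0.42 × 0.0367202 = 0.0154225
  w_III·p_III = 0.08 × 0.011122 = 0.00088976
  w_IV·p_IV = 0.18 × 0.006144 = 0.00110592
Normaliser: 0.0129953 + 0.0154225 + 0.00088976 + 0.00110592 = 0.0304134
So the posterior for Segment IV is 0.00110592 / 0.0304134 ≈ 0.036.

0.036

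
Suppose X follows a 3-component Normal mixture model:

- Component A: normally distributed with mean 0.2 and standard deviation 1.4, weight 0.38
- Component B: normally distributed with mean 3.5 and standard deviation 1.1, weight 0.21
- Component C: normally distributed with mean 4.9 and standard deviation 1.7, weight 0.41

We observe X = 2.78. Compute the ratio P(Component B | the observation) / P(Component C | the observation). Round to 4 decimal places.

1.3905

Posterior odds = (π_i f_i(x)) / (π_j f_j(x)); the normalising sum cancels.
Component likelihoods at x = 2.78:
  L_A = 0.0521583
  L_B = 0.292742
  L_C = 0.107836
Odds = (0.21/0.41) × (0.292742/0.107836) = 0.512195 × 2.7147 ≈ 1.3905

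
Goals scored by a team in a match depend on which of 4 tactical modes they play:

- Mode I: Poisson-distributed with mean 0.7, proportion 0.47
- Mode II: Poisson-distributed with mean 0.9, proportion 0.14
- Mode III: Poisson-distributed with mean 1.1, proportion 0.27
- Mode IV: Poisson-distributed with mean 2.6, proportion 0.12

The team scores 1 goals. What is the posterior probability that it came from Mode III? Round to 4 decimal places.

0.2937

P(component k | x) = π_k·f_k(x) / marginal(x), where marginal(x) = Σ_j π_j·f_j(x).
Poisson probabilities:
  p_I = e^(−0.7)·0.7^1/1! = 0.34761
  p_II = e^(−0.9)·0.9^1/1! = 0.365913
  p_III = e^(−1.1)·1.1^1/1! = 0.366158
  p_IV = e^(−2.6)·2.6^1/1! = 0.193111
Multiply by the mixture weights:
  π_I·p_I = 0.47 × 0.34761 = 0.163377
  π_II·p_II = 0.14 × 0.365913 = 0.0512278
  π_III·p_III = 0.27 × 0.366158 = 0.0988627
  π_IV·p_IV = 0.12 × 0.193111 = 0.0231734
Denominator: 0.163377 + 0.0512278 + 0.0988627 + 0.0231734 = 0.33664
P(Mode III | data) = 0.0988627 / 0.33664 ≈ 0.2937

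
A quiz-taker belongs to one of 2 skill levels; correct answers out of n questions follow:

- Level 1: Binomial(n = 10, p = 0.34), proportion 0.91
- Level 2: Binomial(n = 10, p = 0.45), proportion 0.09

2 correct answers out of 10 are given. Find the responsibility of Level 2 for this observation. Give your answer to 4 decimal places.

0.0387

The responsibility of component k is P(Z=k) f_k(x) divided by Σ_j P(Z=j) f_j(x).
Component likelihoods at x = 2 correct answers out of 10:
  p_1 = 0.187293
  p_2 = 0.0763026
Unnormalised posteriors:
  P(Z=1)·p_1 = 0.91 × 0.187293 = 0.170437
  P(Z=2)·p_2 = 0.09 × 0.0763026 = 0.00686723
Marginal: 0.170437 + 0.00686723 = 0.177304
P(Level 2 | the observation) ≈ 0.0387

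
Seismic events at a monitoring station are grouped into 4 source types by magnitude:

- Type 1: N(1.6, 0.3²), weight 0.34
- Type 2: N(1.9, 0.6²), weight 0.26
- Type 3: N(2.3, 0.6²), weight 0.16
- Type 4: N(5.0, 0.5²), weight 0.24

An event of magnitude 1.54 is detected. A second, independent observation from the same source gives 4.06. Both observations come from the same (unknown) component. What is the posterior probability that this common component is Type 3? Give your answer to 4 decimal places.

0.7446

The responsibility of component k is π_k f_k(x) divided by Σ_j π_j f_j(x).
Since both observations come from the same component, the likelihood for component k is f_k(x₁)·f_k(x₂).
  f_1 = [(1/(0.3·√(2π)))·exp(−(1.54−1.6)²/(2·0.3²)) = 1.329808·exp(-0.02000) = 1.30348] × [3.33279e-15] = 4.34421e-15
  f_2 = [(1/(0.6·√(2π)))·exp(−(1.54−1.9)²/(2·0.6²)) = 0.664904·exp(-0.18000) = 0.555374] × [0.00101984] = 0.000566391
  f_3 = [(1/(0.6·√(2π)))·exp(−(1.54−2.3)²/(2·0.6²)) = 0.664904·exp(-0.80222) = 0.298097] × [0.00900176] = 0.0026834
  f_4 = [(1/(0.5·√(2π)))·exp(−(1.54−5.0)²/(2·0.5²)) = 0.797885·exp(-23.94320) = 3.18816e-11] × [0.136287] = 4.34505e-12
Multiply by the mixture weights:
  π_1·f_1 = 0.34 × 4.34421e-15 = 1.47703e-15
  π_2·f_2 = 0.26 × 0.000566391 = 0.000147262
  π_3·f_3 = 0.16 × 0.0026834 = 0.000429344
  π_4·f_4 = 0.24 × 4.34505e-12 = 1.04281e-12
Normaliser: 1.47703e-15 + 0.000147262 + 0.000429344 + 1.04281e-12 = 0.000576606
So the posterior for Type 3 is 0.000429344 / 0.000576606 ≈ 0.7446.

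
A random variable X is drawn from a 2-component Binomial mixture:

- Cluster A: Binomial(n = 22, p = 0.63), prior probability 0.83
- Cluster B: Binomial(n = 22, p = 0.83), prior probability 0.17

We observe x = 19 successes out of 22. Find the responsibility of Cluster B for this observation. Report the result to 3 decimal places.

The responsibility of component k is w_k f_k(x) divided by Σ_j w_j f_j(x).
Evaluate each component's likelihood at the observed value:
  L_A = 0.0120115
  L_B = 0.219458
Unnormalised posteriors:
  w_A·L_A = 0.83 × 0.0120115 = 0.00996952
  w_B·L_B = 0.17 × 0.219458 = 0.0373078
Marginal: 0.00996952 + 0.0373078 = 0.0472774
So the posterior for Cluster B is 0.0373078 / 0.0472774 ≈ 0.789.

0.789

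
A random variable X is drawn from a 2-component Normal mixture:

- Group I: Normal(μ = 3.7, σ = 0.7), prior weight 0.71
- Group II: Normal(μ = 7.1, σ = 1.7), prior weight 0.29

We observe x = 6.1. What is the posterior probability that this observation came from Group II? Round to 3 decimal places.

0.981

Apply Bayes' rule: the posterior for each component is proportional to its prior times its likelihood at x.
Component likelihoods at x = 6.1:
  p_I = 0.0015967
  p_II = 0.197389
Multiply by the mixture weights:
  P(Z=I)·p_I = 0.71 × 0.0015967 = 0.00113366
  P(Z=II)·p_II = 0.29 × 0.197389 = 0.0572429
Sum: 0.00113366 + 0.0572429 = 0.0583766
P(Group II | x) ≈ 0.981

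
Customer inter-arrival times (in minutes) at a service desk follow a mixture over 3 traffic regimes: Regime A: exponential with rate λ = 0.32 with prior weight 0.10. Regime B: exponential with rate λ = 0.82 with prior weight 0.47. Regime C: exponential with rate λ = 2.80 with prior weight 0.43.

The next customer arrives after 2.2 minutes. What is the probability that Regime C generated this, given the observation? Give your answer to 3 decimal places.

0.031

The responsibility of component k is P(Z=k) f_k(x) divided by Σ_j P(Z=j) f_j(x).
Evaluate each component's likelihood at the observed value:
  f_A = 0.32·e^(−0.32·2.2) = 0.32·e^(−0.7040) = 0.158273
  f_B = 0.82·e^(−0.82·2.2) = 0.82·e^(−1.8040) = 0.135004
  f_C = 2.80·e^(−2.80·2.2) = 2.80·e^(−6.1600) = 0.00591431
Multiply by the mixture weights:
  P(Z=A)·f_A = 0.10 × 0.158273 = 0.0158273
  P(Z=B)·f_B = 0.47 × 0.135004 = 0.0634519
  P(Z=C)·f_C = 0.43 × 0.00591431 = 0.00254315
Marginal: 0.0158273 + 0.0634519 + 0.00254315 = 0.0818223
P(Regime C | x) = 0.00254315 / 0.0818223 ≈ 0.031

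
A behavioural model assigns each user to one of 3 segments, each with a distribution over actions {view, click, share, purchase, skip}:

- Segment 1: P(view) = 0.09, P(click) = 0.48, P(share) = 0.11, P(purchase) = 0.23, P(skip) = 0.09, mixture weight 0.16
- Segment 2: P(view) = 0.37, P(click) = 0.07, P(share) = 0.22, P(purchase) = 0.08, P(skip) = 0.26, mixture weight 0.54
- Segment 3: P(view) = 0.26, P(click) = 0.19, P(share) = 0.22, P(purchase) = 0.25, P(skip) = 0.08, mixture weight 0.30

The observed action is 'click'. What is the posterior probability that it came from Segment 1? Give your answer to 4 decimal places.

Apply Bayes' rule: the posterior for each component is proportional to its prior times its likelihood at x.
Component likelihoods at x = 'click':
  f_1 = 0.48
  f_2 = 0.07
  f_3 = 0.19
Unnormalised posteriors:
  π_1·f_1 = 0.16 × 0.48 = 0.0768
  π_2·f_2 = 0.54 × 0.07 = 0.0378
  π_3·f_3 = 0.30 × 0.19 = 0.057
Normaliser: 0.0768 + 0.0378 + 0.057 = 0.1716
Responsibility of Segment 1: 0.0768 / 0.1716 ≈ 0.4476

0.4476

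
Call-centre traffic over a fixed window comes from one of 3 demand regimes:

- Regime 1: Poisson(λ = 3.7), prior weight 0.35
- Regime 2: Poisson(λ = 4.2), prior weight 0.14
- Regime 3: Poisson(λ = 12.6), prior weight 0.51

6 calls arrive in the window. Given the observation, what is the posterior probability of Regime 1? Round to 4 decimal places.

The responsibility of component k is π_k f_k(x) divided by Σ_j π_j f_j(x).
Poisson probabilities:
  p_1 = 0.0881025
  p_2 = 0.114321
  p_3 = 0.0187405
Weight by the priors:
  π_1·p_1 = 0.35 × 0.0881025 = 0.0308359
  π_2·p_2 = 0.14 × 0.114321 = 0.016005
  π_3·p_3 = 0.51 × 0.0187405 = 0.00955764
Normaliser: 0.0308359 + 0.016005 + 0.00955764 = 0.0563985
So the posterior for Regime 1 is 0.0308359 / 0.0563985 ≈ 0.5468.

0.5468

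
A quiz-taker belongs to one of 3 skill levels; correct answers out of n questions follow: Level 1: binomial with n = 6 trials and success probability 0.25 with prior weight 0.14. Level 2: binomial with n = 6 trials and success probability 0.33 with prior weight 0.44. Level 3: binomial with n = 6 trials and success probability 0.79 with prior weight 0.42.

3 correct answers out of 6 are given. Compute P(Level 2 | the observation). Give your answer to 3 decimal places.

0.626

By Bayes' theorem, P(k | x) = P(Z=k) f_k(x) / Σ_j P(Z=j) f_j(x).
Binomial probabilities:
  p_1 = C(6,3)·0.25^3·0.75^3 = 20·0.015625·0.421875 = 0.131836
  p_2 = C(6,3)·0.33^3·0.67^3 = 20·0.035937·0.300763 = 0.21617
  p_3 = C(6,3)·0.79^3·0.21^3 = 20·0.493039·0.009261 = 0.0913207
Multiply by the mixture weights:
  P(Z=1)·p_1 = 0.14 × 0.131836 = 0.018457
  P(Z=2)·p_2 = 0.44 × 0.21617 = 0.095115
  P(Z=3)·p_3 = 0.42 × 0.0913207 = 0.0383547
Sum: 0.018457 + 0.095115 + 0.0383547 = 0.151927
P(Level 2 | the observation) = 0.095115 / 0.151927 ≈ 0.626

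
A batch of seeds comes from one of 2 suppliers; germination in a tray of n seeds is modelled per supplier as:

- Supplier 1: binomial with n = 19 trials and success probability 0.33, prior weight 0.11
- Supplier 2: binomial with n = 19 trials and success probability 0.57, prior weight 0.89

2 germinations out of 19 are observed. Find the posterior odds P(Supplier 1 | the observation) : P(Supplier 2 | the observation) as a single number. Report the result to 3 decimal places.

77.909

Since P(k|x) ∝ w_k f_k(x), the posterior odds are w_i f_i(x) / (w_j f_j(x)).
Evaluate each component's likelihood at the observed value:
  p_1 = 0.0205729
  p_2 = 3.2637e-05
Odds = (0.11/0.89) × (0.0205729/3.2637e-05) = 0.123596 × 630.356 ≈ 77.909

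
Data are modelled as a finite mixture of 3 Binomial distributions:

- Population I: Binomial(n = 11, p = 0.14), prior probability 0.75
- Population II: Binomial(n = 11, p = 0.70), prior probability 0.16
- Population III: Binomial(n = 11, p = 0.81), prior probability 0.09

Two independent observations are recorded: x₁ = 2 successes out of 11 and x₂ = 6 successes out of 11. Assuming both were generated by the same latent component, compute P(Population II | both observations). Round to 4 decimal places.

By Bayes' theorem, P(k | x) = π_k f_k(x) / Σ_j π_j f_j(x).
Since both observations come from the same component, the likelihood for component k is f_k(x₁)·f_k(x₂).
  f_I = [C(11,2)·0.14^2·0.86^9 = 55·0.0196·0.257327 = 0.277399] × [0.00163645] = 0.000453949
  f_II = [C(11,2)·0.70^2·0.30^9 = 55·0.49·1.9683e-05 = 0.000530457] × [0.13208] = 7.00626e-05
  f_III = [C(11,2)·0.81^2·0.19^9 = 55·0.6561·3.22688e-07 = 1.16443e-05] × [0.0323087] = 3.76214e-07
Multiply by the mixture weights:
  π_I·f_I = 0.75 × 0.000453949 = 0.000340462
  π_II·f_II = 0.16 × 7.00626e-05 = 1.121e-05
  π_III·f_III = 0.09 × 3.76214e-07 = 3.38593e-08
Evidence: 0.000340462 + 1.121e-05 + 3.38593e-08 = 0.000351706
P(Population II | x) ≈ 0.0319

0.0319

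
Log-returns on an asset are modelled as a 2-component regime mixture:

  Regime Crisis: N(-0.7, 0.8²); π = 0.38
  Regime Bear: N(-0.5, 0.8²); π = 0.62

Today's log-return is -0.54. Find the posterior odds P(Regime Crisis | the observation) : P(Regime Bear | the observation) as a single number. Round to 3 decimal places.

The posterior odds equal the prior odds times the likelihood ratio: (π_i/π_j)·(f_i(x)/f_j(x)).
Evaluate each component's likelihood at the observed value:
  p_Crisis = 0.488803
  p_Bear = 0.498055
Posterior odds = (π_Crisis·p_Crisis) / (π_Bear·p_Bear) = (0.38·0.488803) / (0.62·0.498055) = 0.185745 / 0.308794 ≈ 0.602

0.602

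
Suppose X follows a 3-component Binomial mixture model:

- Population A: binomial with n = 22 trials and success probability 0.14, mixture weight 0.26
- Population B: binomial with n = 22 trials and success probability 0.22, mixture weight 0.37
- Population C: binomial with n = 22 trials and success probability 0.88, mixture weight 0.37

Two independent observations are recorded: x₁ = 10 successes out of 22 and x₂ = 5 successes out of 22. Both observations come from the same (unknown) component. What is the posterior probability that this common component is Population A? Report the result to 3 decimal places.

0.013

Apply Bayes' rule: the posterior for each component is proportional to its prior times its likelihood at x.
Since both observations come from the same component, the likelihood for component k is f_k(x₁)·f_k(x₂).
  L_A = [C(22,10)·0.14^10·0.86^12 = 646646·2.89255e-09·0.163675 = 0.000306146] × [0.109051] = 3.33856e-05
  L_B = [C(22,10)·0.22^10·0.78^12 = 646646·2.65599e-07·0.0507149 = 0.00871021] × [0.198719] = 0.00173088
  L_C = [C(22,10)·0.88^10·0.12^12 = 646646·0.278501·8.9161e-12 = 1.60571e-06] × [3.08327e-12] = 4.95085e-18
Multiply by the mixture weights:
  P(Z=A)·L_A = 0.26 × 3.33856e-05 = 8.68025e-06
  P(Z=B)·L_B = 0.37 × 0.00173088 = 0.000640426
  P(Z=C)·L_C = 0.37 × 4.95085e-18 = 1.83181e-18
Evidence: 8.68025e-06 + 0.000640426 + 1.83181e-18 = 0.000649106
P(Population A | x₁,x₂) ≈ 0.013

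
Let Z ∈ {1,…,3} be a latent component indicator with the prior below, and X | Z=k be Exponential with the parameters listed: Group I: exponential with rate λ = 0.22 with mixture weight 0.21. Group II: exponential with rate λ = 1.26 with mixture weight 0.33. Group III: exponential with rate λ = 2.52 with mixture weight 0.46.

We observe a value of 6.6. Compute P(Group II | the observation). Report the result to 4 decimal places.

Apply Bayes' rule: the posterior for each component is proportional to its prior times its likelihood at x.
Evaluate each component's likelihood at the observed value:
  L_I = 0.0515024
  L_II = 0.000308161
  L_III = 1.50735e-07
Weight by the priors:
  π_I·L_I = 0.21 × 0.0515024 = 0.0108155
  π_II·L_II = 0.33 × 0.000308161 = 0.000101693
  π_III·L_III = 0.46 × 1.50735e-07 = 6.93382e-08
Evidence: 0.0108155 + 0.000101693 + 6.93382e-08 = 0.0109173
P(Group II | data) ≈ 0.0093

0.0093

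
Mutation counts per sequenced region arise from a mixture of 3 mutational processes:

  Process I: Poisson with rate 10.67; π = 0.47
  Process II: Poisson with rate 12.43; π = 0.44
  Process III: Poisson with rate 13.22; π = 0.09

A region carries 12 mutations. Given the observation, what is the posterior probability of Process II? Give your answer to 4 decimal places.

The responsibility of component k is π_k f_k(x) divided by Σ_j π_j f_j(x).
Poisson probabilities:
  L_I = 0.105612
  L_II = 0.113511
  L_III = 0.107911
Unnormalised posteriors:
  π_I·L_I = 0.47 × 0.105612 = 0.0496377
  π_II·L_II = 0.44 × 0.113511 = 0.0499446
  π_III·L_III = 0.09 × 0.107911 = 0.00971203
Denominator: 0.0496377 + 0.0499446 + 0.00971203 = 0.109294
P(Process II | x) ≈ 0.4570

0.4570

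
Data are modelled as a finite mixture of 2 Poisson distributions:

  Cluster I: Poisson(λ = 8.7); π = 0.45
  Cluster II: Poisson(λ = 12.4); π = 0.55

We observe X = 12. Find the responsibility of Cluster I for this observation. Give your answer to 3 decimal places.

By Bayes' theorem, P(k | x) = π_k f_k(x) / Σ_j π_j f_j(x).
Evaluate each component's likelihood at the observed value:
  L_I = e^(−8.7)·8.7^12/12! = 0.0653931
  L_II = e^(−12.4)·12.4^12/12! = 0.113624
Weight by the priors:
  π_I·L_I = 0.45 × 0.0653931 = 0.0294269
  π_II·L_II = 0.55 × 0.113624 = 0.0624934
Normaliser: 0.0294269 + 0.0624934 = 0.0919203
So the posterior for Cluster I is 0.0294269 / 0.0919203 ≈ 0.320.

0.320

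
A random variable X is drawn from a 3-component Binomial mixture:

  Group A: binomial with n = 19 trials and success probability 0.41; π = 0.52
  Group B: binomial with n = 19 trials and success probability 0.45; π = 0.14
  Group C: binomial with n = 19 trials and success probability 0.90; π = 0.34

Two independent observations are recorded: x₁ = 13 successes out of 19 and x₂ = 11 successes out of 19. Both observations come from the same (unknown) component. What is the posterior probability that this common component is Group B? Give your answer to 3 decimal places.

0.484

P(component k | x) = π_k·f_k(x) / marginal(x), where marginal(x) = Σ_j π_j·f_j(x).
Since both observations come from the same component, the likelihood for component k is f_k(x₁)·f_k(x₂).
  L_A = [C(19,13)·0.41^13·0.59^6 = 27132·9.25103e-06·0.0421805 = 0.0105873] × [0.0610741] = 0.000646608
  L_B = [C(19,13)·0.45^13·0.55^6 = 27132·3.10286e-05·0.0276806 = 0.0233035] × [0.0969745] = 0.00225984
  L_C = [C(19,13)·0.90^13·0.10^6 = 27132·0.254187·1e-06 = 0.00689659] × [0.000237184] = 1.63576e-06
Multiply by the mixture weights:
  π_A·L_A = 0.52 × 0.000646608 = 0.000336236
  π_B·L_B = 0.14 × 0.00225984 = 0.000316378
  π_C·L_C = 0.34 × 1.63576e-06 = 5.56159e-07
Sum: 0.000336236 + 0.000316378 + 5.56159e-07 = 0.00065317
P(Group B | x) = 0.000316378 / 0.00065317 ≈ 0.484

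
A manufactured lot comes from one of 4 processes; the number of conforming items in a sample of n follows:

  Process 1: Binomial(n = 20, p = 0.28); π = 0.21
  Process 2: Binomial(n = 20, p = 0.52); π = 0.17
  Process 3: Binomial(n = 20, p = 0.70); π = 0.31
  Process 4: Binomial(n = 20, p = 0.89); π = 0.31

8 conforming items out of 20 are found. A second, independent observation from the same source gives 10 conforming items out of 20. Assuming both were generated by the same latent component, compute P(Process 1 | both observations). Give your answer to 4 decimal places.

0.1168

Apply Bayes' rule: the posterior for each component is proportional to its prior times its likelihood at x.
Since both observations come from the same component, the likelihood for component k is f_k(x₁)·f_k(x₂).
  L_1 = [C(20,8)·0.28^8·0.72^12 = 125970·3.77802e-05·0.0194084 = 0.092368] × [0.0204882] = 0.00189245
  L_2 = [C(20,8)·0.52^8·0.48^12 = 125970·0.00534597·0.000149587 = 0.100737] × [0.173398] = 0.0174676
  L_3 = [C(20,8)·0.70^8·0.30^12 = 125970·0.057648·5.31441e-07 = 0.00385928] × [0.0308171] = 0.000118932
  L_4 = [C(20,8)·0.89^8·0.11^12 = 125970·0.393659·3.13843e-12 = 1.55632e-07] × [1.49426e-05] = 2.32555e-12
Prior × likelihood for each component:
  π_1·L_1 = 0.21 × 0.00189245 = 0.000397415
  π_2·L_2 = 0.17 × 0.0174676 = 0.00296949
  π_3·L_3 = 0.31 × 0.000118932 = 3.68689e-05
  π_4·L_4 = 0.31 × 2.32555e-12 = 7.20919e-13
Marginal: 0.000397415 + 0.00296949 + 3.68689e-05 + 7.20919e-13 = 0.00340378
P(Process 1 | data) ≈ 0.1168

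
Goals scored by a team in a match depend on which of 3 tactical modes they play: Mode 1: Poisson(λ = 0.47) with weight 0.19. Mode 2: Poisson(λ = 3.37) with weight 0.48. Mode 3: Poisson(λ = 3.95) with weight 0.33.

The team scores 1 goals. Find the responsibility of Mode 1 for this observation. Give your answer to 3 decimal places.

Apply Bayes' rule: the posterior for each component is proportional to its prior times its likelihood at x.
Poisson probabilities:
  p_1 = e^(−0.47)·0.47^1/1! = 0.293751
  p_2 = e^(−3.37)·3.37^1/1! = 0.115893
  p_3 = e^(−3.95)·3.95^1/1! = 0.0760561
Prior × likelihood for each component:
  π_1·p_1 = 0.19 × 0.293751 = 0.0558127
  π_2·p_2 = 0.48 × 0.115893 = 0.0556287
  π_3·p_3 = 0.33 × 0.0760561 = 0.0250985
Denominator: 0.0558127 + 0.0556287 + 0.0250985 = 0.13654
Responsibility of Mode 1: 0.0558127 / 0.13654 ≈ 0.409

0.409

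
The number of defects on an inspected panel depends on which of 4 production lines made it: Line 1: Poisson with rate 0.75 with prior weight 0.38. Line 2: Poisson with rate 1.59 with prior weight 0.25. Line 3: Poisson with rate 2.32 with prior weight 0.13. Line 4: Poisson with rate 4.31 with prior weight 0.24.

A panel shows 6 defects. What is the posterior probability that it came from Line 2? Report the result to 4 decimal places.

0.0350

By Bayes' theorem, P(k | x) = π_k f_k(x) / Σ_j π_j f_j(x).
Component likelihoods at x = 6 defects:
  f_1 = 0.000116765
  f_2 = 0.00457638
  f_3 = 0.021283
  f_4 = 0.119597
Weight by the priors:
  π_1·f_1 = 0.38 × 0.000116765 = 4.43709e-05
  π_2·f_2 = 0.25 × 0.00457638 = 0.00114409
  π_3·f_3 = 0.13 × 0.021283 = 0.00276679
  π_4·f_4 = 0.24 × 0.119597 = 0.0287034
Denominator: 4.43709e-05 + 0.00114409 + 0.00276679 + 0.0287034 = 0.0326586
P(Line 2 | 6 defects) ≈ 0.0350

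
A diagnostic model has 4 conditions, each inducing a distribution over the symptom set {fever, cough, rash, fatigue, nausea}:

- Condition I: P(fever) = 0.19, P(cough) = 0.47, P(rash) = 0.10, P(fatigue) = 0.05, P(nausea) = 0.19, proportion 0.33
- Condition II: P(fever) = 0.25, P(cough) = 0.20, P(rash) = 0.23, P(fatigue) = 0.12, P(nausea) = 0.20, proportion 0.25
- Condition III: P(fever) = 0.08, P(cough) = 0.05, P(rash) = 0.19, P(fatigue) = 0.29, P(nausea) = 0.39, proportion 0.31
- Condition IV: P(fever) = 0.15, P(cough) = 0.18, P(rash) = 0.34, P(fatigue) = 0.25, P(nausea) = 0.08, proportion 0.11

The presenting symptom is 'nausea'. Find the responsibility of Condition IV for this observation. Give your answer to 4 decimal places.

P(component k | x) = π_k·f_k(x) / marginal(x), where marginal(x) = Σ_j π_j·f_j(x).
Categorical probabilities:
  L_I = P(nausea | comp) = 0.19
  L_II = P(nausea | comp) = 0.20
  L_III = P(nausea | comp) = 0.39
  L_IV = P(nausea | comp) = 0.08
Prior × likelihood for each component:
  π_I·L_I = 0.33 × 0.19 = 0.0627
  π_II·L_II = 0.25 × 0.2 = 0.05
  π_III·L_III = 0.31 × 0.39 = 0.1209
  π_IV·L_IV = 0.11 × 0.08 = 0.0088
Normaliser: 0.0627 + 0.05 + 0.1209 + 0.0088 = 0.2424
So the posterior for Condition IV is 0.0088 / 0.2424 ≈ 0.0363.

0.0363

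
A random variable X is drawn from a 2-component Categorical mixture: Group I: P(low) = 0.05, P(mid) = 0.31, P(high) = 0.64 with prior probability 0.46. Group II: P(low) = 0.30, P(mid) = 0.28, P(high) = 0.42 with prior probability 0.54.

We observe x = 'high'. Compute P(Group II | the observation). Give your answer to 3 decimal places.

Posterior ∝ prior × likelihood, so P(k | x) ∝ π_k f_k(x); normalise over all components.
Evaluate each component's likelihood at the observed value:
  L_I = P(high | comp) = 0.64
  L_II = P(high | comp) = 0.42
Weight by the priors:
  π_I·L_I = 0.46 × 0.64 = 0.2944
  π_II·L_II = 0.54 × 0.42 = 0.2268
Marginal: 0.2944 + 0.2268 = 0.5212
P(Group II | the observation) ≈ 0.435

0.435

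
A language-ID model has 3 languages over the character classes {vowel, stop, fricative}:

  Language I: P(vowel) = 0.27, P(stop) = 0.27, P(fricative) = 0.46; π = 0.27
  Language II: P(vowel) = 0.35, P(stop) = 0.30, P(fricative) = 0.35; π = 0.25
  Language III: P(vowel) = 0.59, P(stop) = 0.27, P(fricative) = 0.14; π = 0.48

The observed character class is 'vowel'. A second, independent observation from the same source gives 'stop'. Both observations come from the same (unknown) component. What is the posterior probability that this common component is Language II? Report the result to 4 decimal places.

0.2145

The responsibility of component k is P(Z=k) f_k(x) divided by Σ_j P(Z=j) f_j(x).
Since both observations come from the same component, the likelihood for component k is f_k(x₁)·f_k(x₂).
  L_I = [0.27] × [0.27] = 0.0729
  L_II = [0.35] × [0.3] = 0.105
  L_III = [0.59] × [0.27] = 0.1593
Multiply by the mixture weights:
  P(Z=I)·L_I = 0.27 × 0.0729 = 0.019683
  P(Z=II)·L_II = 0.25 × 0.105 = 0.02625
  P(Z=III)·L_III = 0.48 × 0.1593 = 0.076464
Evidence: 0.019683 + 0.02625 + 0.076464 = 0.122397
P(Language II | x₁,x₂) = 0.02625 / 0.122397 ≈ 0.2145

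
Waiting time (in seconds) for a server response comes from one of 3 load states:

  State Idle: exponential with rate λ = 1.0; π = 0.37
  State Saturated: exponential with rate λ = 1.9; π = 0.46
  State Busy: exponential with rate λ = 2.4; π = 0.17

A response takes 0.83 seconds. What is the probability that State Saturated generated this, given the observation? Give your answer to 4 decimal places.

Apply Bayes' rule: the posterior for each component is proportional to its prior times its likelihood at x.
Component likelihoods at x = 0.83 seconds:
  L_Idle = 0.436049
  L_Saturated = 0.392529
  L_Busy = 0.327414
Unnormalised posteriors:
  w_Idle·L_Idle = 0.37 × 0.436049 = 0.161338
  w_Saturated·L_Saturated = 0.46 × 0.392529 = 0.180563
  w_Busy·L_Busy = 0.17 × 0.327414 = 0.0556603
Normaliser: 0.161338 + 0.180563 + 0.0556603 = 0.397562
So the posterior for State Saturated is 0.180563 / 0.397562 ≈ 0.4542.

0.4542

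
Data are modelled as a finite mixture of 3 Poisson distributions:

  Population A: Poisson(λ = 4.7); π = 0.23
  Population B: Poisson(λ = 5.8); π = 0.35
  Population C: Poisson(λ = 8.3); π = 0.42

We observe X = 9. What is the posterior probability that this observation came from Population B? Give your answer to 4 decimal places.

P(component k | x) = π_k·f_k(x) / marginal(x), where marginal(x) = Σ_j π_j·f_j(x).
Poisson probabilities:
  f_A = e^(−4.7)·4.7^9/9! = 0.02805
  f_B = e^(−5.8)·5.8^9/9! = 0.0619699
  f_C = e^(−8.3)·8.3^9/9! = 0.128025
Multiply by the mixture weights:
  π_A·f_A = 0.23 × 0.02805 = 0.00645151
  π_B·f_B = 0.35 × 0.0619699 = 0.0216895
  π_C·f_C = 0.42 × 0.128025 = 0.0537706
Evidence: 0.00645151 + 0.0216895 + 0.0537706 = 0.0819116
P(Population B | data) = 0.0216895 / 0.0819116 ≈ 0.2648

0.2648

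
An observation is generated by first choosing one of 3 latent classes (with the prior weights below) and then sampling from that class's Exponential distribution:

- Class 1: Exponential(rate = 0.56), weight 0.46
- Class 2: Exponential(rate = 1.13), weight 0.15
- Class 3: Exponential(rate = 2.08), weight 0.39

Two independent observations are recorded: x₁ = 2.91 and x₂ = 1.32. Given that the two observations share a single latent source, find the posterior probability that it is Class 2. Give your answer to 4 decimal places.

P(component k | x) = π_k·f_k(x) / marginal(x), where marginal(x) = Σ_j π_j·f_j(x).
Since both observations come from the same component, the likelihood for component k is f_k(x₁)·f_k(x₂).
  f_1 = [0.56·e^(−0.56·2.91) = 0.56·e^(−1.6296) = 0.109764] × [0.267398] = 0.0293508
  f_2 = [1.13·e^(−1.13·2.91) = 1.13·e^(−3.2883) = 0.0421685] × [0.254264] = 0.0107219
  f_3 = [2.08·e^(−2.08·2.91) = 2.08·e^(−6.0528) = 0.00489064] × [0.133556] = 0.000653176
Weight by the priors:
  π_1·f_1 = 0.46 × 0.0293508 = 0.0135013
  π_2·f_2 = 0.15 × 0.0107219 = 0.00160829
  π_3·f_3 = 0.39 × 0.000653176 = 0.000254739
Normaliser: 0.0135013 + 0.00160829 + 0.000254739 = 0.0153644
P(Class 2 | x) ≈ 0.1047

0.1047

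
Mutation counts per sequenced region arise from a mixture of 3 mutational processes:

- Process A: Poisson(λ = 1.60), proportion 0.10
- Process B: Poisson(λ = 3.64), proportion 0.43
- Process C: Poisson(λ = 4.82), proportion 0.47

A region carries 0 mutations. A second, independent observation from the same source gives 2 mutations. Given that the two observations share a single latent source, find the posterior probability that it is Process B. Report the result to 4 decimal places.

The responsibility of component k is w_k f_k(x) divided by Σ_j w_j f_j(x).
Since both observations come from the same component, the likelihood for component k is f_k(x₁)·f_k(x₂).
  L_A = [0.201897] × [0.258428] = 0.0521756
  L_B = [0.0262523] × [0.173917] = 0.00456572
  L_C = [0.00806679] × [0.0937054] = 0.000755902
Weight by the priors:
  w_A·L_A = 0.10 × 0.0521756 = 0.00521756
  w_B·L_B = 0.43 × 0.00456572 = 0.00196326
  w_C·L_C = 0.47 × 0.000755902 = 0.000355274
Marginal: 0.00521756 + 0.00196326 + 0.000355274 = 0.00753609
Responsibility of Process B: 0.00196326 / 0.00753609 ≈ 0.2605

0.2605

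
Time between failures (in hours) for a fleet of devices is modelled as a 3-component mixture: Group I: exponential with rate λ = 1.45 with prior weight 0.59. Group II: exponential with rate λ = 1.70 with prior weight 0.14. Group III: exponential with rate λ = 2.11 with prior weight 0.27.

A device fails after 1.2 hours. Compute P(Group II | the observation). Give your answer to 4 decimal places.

By Bayes' theorem, P(k | x) = P(Z=k) f_k(x) / Σ_j P(Z=j) f_j(x).
Exponential densities:
  L_I = 1.45·e^(−1.45·1.2) = 1.45·e^(−1.7400) = 0.254505
  L_II = 1.70·e^(−1.70·1.2) = 1.70·e^(−2.0400) = 0.221049
  L_III = 2.11·e^(−2.11·1.2) = 2.11·e^(−2.5320) = 0.167745
Weight by the priors:
  P(Z=I)·L_I = 0.59 × 0.254505 = 0.150158
  P(Z=II)·L_II = 0.14 × 0.221049 = 0.0309468
  P(Z=III)·L_III = 0.27 × 0.167745 = 0.0452911
Normaliser: 0.150158 + 0.0309468 + 0.0452911 = 0.226396
So the posterior for Group II is 0.0309468 / 0.226396 ≈ 0.1367.

0.1367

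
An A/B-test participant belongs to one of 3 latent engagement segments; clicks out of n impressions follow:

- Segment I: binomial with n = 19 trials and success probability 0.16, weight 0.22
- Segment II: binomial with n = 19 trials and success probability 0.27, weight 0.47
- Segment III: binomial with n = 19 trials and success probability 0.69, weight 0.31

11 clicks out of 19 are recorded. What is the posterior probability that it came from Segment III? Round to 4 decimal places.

By Bayes' theorem, P(k | x) = π_k f_k(x) / Σ_j π_j f_j(x).
Binomial probabilities:
  p_I = 3.29589e-05
  p_II = 0.00338846
  p_III = 0.108806
Multiply by the mixture weights:
  π_I·p_I = 0.22 × 3.29589e-05 = 7.25095e-06
  π_II·p_II = 0.47 × 0.00338846 = 0.00159258
  π_III·p_III = 0.31 × 0.108806 = 0.0337298
Denominator: 7.25095e-06 + 0.00159258 + 0.0337298 = 0.0353296
Responsibility of Segment III: 0.0337298 / 0.0353296 ≈ 0.9547

0.9547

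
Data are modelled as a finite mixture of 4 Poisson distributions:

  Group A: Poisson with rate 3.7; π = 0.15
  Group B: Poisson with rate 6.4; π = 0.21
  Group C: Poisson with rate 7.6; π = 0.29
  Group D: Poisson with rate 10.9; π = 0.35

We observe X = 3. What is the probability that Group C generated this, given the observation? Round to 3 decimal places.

Apply Bayes' rule: the posterior for each component is proportional to its prior times its likelihood at x.
Component likelihoods at x = 3:
  p_A = e^(−3.7)·3.7^3/3! = 0.20872
  p_B = e^(−6.4)·6.4^3/3! = 0.0725945
  p_C = e^(−7.6)·7.6^3/3! = 0.0366144
  p_D = e^(−10.9)·10.9^3/3! = 0.00398399
Weight by the priors:
  w_A·p_A = 0.15 × 0.20872 = 0.031308
  w_B·p_B = 0.21 × 0.0725945 = 0.0152449
  w_C·p_C = 0.29 × 0.0366144 = 0.0106182
  w_D·p_D = 0.35 × 0.00398399 = 0.0013944
Normaliser: 0.031308 + 0.0152449 + 0.0106182 + 0.0013944 = 0.0585654
P(Group C | x) = 0.0106182 / 0.0585654 ≈ 0.181

0.181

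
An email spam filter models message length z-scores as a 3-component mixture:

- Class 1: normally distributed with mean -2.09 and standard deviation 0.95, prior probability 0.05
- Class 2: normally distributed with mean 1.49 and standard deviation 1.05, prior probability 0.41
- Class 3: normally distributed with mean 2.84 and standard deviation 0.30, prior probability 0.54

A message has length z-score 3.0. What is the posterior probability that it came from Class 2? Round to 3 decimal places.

0.082

Posterior ∝ prior × likelihood, so P(k | x) ∝ P(Z=k) f_k(x); normalise over all components.
Evaluate each component's likelihood at the observed value:
  L_1 = (1/(0.95·√(2π)))·exp(−(3.0−-2.09)²/(2·0.95²)) = 0.419939·exp(-14.35352) = 2.45207e-07
  L_2 = (1/(1.05·√(2π)))·exp(−(3.0−1.49)²/(2·1.05²)) = 0.379945·exp(-1.03406) = 0.135094
  L_3 = (1/(0.30·√(2π)))·exp(−(3.0−2.84)²/(2·0.30²)) = 1.329808·exp(-0.14222) = 1.15351
Unnormalised posteriors:
  P(Z=1)·L_1 = 0.05 × 2.45207e-07 = 1.22603e-08
  P(Z=2)·L_2 = 0.41 × 0.135094 = 0.0553884
  P(Z=3)·L_3 = 0.54 × 1.15351 = 0.622897
Normaliser: 1.22603e-08 + 0.0553884 + 0.622897 = 0.678285
P(Class 2 | data) ≈ 0.082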